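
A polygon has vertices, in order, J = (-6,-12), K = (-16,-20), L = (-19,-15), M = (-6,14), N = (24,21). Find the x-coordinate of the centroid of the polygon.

Apply Gauss's area formula. First the cross-terms c_i = x_i·y_{i+1} − x_{i+1}·y_i:
  -72, -140, -356, -462, -162  ⇒  2A = -1192, A = -596.
Then Σ (x_i + x_{i+1})·c_i = 4152, so x̄ = 4152 / (6·(-596)) = -173/149.

-173/149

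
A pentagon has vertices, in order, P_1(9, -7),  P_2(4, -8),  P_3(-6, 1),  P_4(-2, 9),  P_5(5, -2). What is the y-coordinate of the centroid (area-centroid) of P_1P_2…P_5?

-157/297

Apply Gauss's area formula. First the cross-terms c_i = x_i·y_{i+1} − x_{i+1}·y_i:
  -44, -44, -52, -41, -17  ⇒  2A = -198, A = -99.
Then Σ (y_i + y_{i+1})·c_i = 314, so ȳ = 314 / (6·(-99)) = -157/297.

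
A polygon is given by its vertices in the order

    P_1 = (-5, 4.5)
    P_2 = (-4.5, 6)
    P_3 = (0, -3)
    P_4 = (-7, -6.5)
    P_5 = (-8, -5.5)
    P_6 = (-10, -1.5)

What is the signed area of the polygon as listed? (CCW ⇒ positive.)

-63.125

Cross-terms: -9.75, 13.5, -21, -13.5, -43, -52.5  ⇒  Σ = -126.25
Signed area = Σ/2 = -63.125 (negative ⇒ clockwise traversal).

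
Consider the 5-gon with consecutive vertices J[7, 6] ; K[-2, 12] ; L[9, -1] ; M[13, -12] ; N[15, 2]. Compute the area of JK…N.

88.5

J→K: (7)(12) − (-2)(6) = 96
K→L: (-2)(-1) − (9)(12) = -106
L→M: (9)(-12) − (13)(-1) = -95
M→N: (13)(2) − (15)(-12) = 206
N→J: (15)(6) − (7)(2) = 76
Σ = 177
Area = |Σ|/2 = 88.5.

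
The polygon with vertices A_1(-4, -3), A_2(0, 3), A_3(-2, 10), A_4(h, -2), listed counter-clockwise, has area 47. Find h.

Write out the shoelace sum; only the two edges meeting at A_4 involve h:
2·Area = [((-2)·(-2) − h·10) + (h·(-3) − (-4)·(-2))] + -6
       = -13·h + -10 = 94
⇒ h = -8.

-8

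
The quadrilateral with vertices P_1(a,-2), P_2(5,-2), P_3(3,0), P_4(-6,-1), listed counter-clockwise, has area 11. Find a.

3

The doubled signed area Σ (x_i y_{i+1} − x_{i+1} y_i) is linear in a.
With a=0 it equals 25; the coefficient of a is -1 (from the two edges through P_1).
So -1·a + 25 = 2·11 = 22 ⇒ a = 3.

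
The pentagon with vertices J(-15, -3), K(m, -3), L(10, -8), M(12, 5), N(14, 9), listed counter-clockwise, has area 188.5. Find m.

Write out the shoelace sum; only the two edges meeting at K involve m:
2·Area = [((-15)·(-3) − m·(-3)) + (m·(-8) − 10·(-3))] + 277
       = -5·m + 352 = 377
⇒ m = -5.

-5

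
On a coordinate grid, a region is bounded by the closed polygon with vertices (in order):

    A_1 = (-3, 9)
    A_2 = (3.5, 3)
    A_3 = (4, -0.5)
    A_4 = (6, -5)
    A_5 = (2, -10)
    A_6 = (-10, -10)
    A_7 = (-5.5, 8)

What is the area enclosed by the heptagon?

200.875

Apply the shoelace formula: 2A = Σ (x_i·y_{i+1} − x_{i+1}·y_i), indices taken mod 7.
A_1→A_2: (-3)(3) − (3.5)(9) = -40.5
A_2→A_3: (3.5)(-0.5) − (4)(3) = -13.75
A_3→A_4: (4)(-5) − (6)(-0.5) = -17
A_4→A_5: (6)(-10) − (2)(-5) = -50
A_5→A_6: (2)(-10) − (-10)(-10) = -120
A_6→A_7: (-10)(8) − (-5.5)(-10) = -135
A_7→A_1: (-5.5)(9) − (-3)(8) = -25.5
Σ = -401.75
Area = |Σ|/2 = 200.875.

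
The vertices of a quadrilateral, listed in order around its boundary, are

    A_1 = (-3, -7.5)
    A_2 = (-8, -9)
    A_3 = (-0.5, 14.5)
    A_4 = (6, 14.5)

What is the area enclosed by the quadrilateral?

Apply the shoelace formula: 2A = Σ (x_i·y_{i+1} − x_{i+1}·y_i), indices taken mod 4.
Σ = (-33) + (-120.5) + (-94.25) + (-1.5) = -249.25
Area = |Σ|/2 = 124.625.

124.625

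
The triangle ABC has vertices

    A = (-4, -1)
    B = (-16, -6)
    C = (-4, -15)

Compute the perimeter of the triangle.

|AB| = √((-12)² + (-5)²) = √169 = 13
|BC| = √((12)² + (-9)²) = √225 = 15
|CA| = √((0)² + (14)²) = √196 = 14
Perimeter = 13 + 15 + 14 = 42.

42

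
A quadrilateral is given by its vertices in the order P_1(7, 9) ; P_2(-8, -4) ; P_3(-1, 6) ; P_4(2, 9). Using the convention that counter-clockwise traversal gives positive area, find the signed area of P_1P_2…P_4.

P_1→P_2: (7)(-4) − (-8)(9) = 44
P_2→P_3: (-8)(6) − (-1)(-4) = -52
P_3→P_4: (-1)(9) − (2)(6) = -21
P_4→P_1: (2)(9) − (7)(9) = -45
Σ = -74
Signed area = Σ/2 = -37 (negative ⇒ clockwise traversal).

-37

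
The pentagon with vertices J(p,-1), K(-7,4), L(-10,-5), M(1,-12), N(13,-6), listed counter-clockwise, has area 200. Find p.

The doubled signed area Σ (x_i y_{i+1} − x_{i+1} y_i) is linear in p.
With p=0 it equals 330; the coefficient of p is 10 (from the two edges through J).
So 10·p + 330 = 2·200 = 400 ⇒ p = 7.

7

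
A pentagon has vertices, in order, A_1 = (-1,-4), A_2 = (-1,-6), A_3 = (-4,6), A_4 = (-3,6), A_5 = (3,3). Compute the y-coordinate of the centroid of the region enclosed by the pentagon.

163/105

Apply the shoelace (surveyor's) formula. First the cross-terms c_i = x_i·y_{i+1} − x_{i+1}·y_i:
  2, -30, -6, -27, -9  ⇒  2A = -70, A = -35.
Then Σ (y_i + y_{i+1})·c_i = -326, so ȳ = -326 / (6·(-35)) = 163/105.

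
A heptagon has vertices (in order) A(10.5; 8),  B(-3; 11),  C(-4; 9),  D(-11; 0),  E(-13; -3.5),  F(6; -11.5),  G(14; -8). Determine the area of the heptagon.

Cross-terms: 139.5, 17, 99, 38.5, 170.5, 113, 196  ⇒  Σ = 773.5
Area = |Σ|/2 = 386.75.

386.75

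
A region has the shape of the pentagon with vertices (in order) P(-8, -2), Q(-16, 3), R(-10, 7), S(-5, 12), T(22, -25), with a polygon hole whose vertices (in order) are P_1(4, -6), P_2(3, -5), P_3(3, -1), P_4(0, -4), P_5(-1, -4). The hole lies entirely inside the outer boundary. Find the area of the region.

295

Outer boundary:
Apply the surveyor's formula: 2A = Σ (x_i·y_{i+1} − x_{i+1}·y_i), indices taken mod 5.
P→Q: (-8)(3) − (-16)(-2) = -56
Q→R: (-16)(7) − (-10)(3) = -82
R→S: (-10)(12) − (-5)(7) = -85
S→T: (-5)(-25) − (22)(12) = -139
T→P: (22)(-2) − (-8)(-25) = -244
Σ = -606
Area = |Σ|/2 = 303.
Hole:
P_1→P_2: (4)(-5) − (3)(-6) = -2
P_2→P_3: (3)(-1) − (3)(-5) = 12
P_3→P_4: (3)(-4) − (0)(-1) = -12
P_4→P_5: (0)(-4) − (-1)(-4) = -4
P_5→P_1: (-1)(-6) − (4)(-4) = 22
Σ = 16
Area = |Σ|/2 = 8.
Net area = 303 − 8 = 295.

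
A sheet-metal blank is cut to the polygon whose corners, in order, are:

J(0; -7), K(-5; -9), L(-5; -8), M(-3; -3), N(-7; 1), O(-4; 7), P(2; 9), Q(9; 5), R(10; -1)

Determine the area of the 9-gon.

Apply the shoelace (surveyor's) formula: 2A = Σ (x_i·y_{i+1} − x_{i+1}·y_i), indices taken mod 9.
Cross-terms: -35, -5, -9, -24, -45, -50, -71, -59, -70  ⇒  Σ = -368
Area = |Σ|/2 = 184.

184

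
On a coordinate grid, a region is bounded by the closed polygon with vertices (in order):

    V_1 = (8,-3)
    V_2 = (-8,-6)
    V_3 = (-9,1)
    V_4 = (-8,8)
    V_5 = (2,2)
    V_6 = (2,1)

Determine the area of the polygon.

Apply the shoelace formula: 2A = Σ (x_i·y_{i+1} − x_{i+1}·y_i), indices taken mod 6.
V_1→V_2: (8)(-6) − (-8)(-3) = -72
V_2→V_3: (-8)(1) − (-9)(-6) = -62
V_3→V_4: (-9)(8) − (-8)(1) = -64
V_4→V_5: (-8)(2) − (2)(8) = -32
V_5→V_6: (2)(1) − (2)(2) = -2
V_6→V_1: (2)(-3) − (8)(1) = -14
Σ = -246
Area = |Σ|/2 = 123.

123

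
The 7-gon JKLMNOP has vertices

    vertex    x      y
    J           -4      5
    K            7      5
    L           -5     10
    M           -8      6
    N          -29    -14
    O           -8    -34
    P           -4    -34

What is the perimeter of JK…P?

130

|JK| = √((11)² + (0)²) = √121 = 11
|KL| = √((-12)² + (5)²) = √169 = 13
|LM| = √((-3)² + (-4)²) = √25 = 5
|MN| = √((-21)² + (-20)²) = √841 = 29
|NO| = √((21)² + (-20)²) = √841 = 29
|OP| = √((4)² + (0)²) = √16 = 4
|PJ| = √((0)² + (39)²) = √1521 = 39
Perimeter = 11 + 13 + 5 + 29 + 29 + 4 + 39 = 130.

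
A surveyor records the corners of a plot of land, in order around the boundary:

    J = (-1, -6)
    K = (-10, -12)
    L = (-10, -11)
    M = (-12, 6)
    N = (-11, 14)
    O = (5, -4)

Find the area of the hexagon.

206

Apply the surveyor's formula: 2A = Σ (x_i·y_{i+1} − x_{i+1}·y_i), indices taken mod 6.
Cross-terms: -48, -10, -192, -102, -26, -34  ⇒  Σ = -412
Area = |Σ|/2 = 206.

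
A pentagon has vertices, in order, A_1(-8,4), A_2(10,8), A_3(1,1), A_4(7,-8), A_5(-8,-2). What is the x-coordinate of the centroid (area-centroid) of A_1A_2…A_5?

Apply the surveyor's formula. First the cross-terms c_i = x_i·y_{i+1} − x_{i+1}·y_i:
  -104, 2, -15, -78, -48  ⇒  2A = -243, A = -121.5.
Then Σ (x_i + x_{i+1})·c_i = 540, so x̄ = 540 / (6·(-121.5)) = -20/27.

-20/27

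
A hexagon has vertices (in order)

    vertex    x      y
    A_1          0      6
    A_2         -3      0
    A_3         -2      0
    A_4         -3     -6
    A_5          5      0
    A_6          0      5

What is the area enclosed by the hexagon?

Apply the shoelace (surveyor's) formula: 2A = Σ (x_i·y_{i+1} − x_{i+1}·y_i), indices taken mod 6.
Σ = (18) + (0) + (12) + (30) + (25) + (0) = 85
Area = |Σ|/2 = 42.5.

42.5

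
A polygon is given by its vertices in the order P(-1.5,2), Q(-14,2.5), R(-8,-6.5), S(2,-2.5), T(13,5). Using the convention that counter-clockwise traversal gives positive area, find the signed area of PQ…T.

122.125

Apply the shoelace (surveyor's) formula: 2A = Σ (x_i·y_{i+1} − x_{i+1}·y_i), indices taken mod 5.
Σ = (24.25) + (111) + (33) + (42.5) + (33.5) = 244.25
Signed area = Σ/2 = 122.125 (positive ⇒ counter-clockwise traversal).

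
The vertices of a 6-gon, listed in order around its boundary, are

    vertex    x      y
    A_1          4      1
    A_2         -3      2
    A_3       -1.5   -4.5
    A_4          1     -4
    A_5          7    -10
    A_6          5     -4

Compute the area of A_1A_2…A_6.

Apply the shoelace (surveyor's) formula: 2A = Σ (x_i·y_{i+1} − x_{i+1}·y_i), indices taken mod 6.
Σ = (11) + (16.5) + (10.5) + (18) + (22) + (21) = 99
Area = |Σ|/2 = 49.5.

49.5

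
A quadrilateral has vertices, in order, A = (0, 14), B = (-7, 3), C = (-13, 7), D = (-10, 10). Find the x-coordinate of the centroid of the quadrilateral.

-1147/168

Apply the surveyor's formula. First the cross-terms c_i = x_i·y_{i+1} − x_{i+1}·y_i:
  98, -10, -60, -140  ⇒  2A = -112, A = -56.
Then Σ (x_i + x_{i+1})·c_i = 2294, so x̄ = 2294 / (6·(-56)) = -1147/168.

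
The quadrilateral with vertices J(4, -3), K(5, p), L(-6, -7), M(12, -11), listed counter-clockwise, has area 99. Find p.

Write out the shoelace sum; only the two edges meeting at K involve p:
2·Area = [(4·p − 5·(-3)) + (5·(-7) − (-6)·p)] + 158
       = 10·p + 138 = 198
⇒ p = 6.

6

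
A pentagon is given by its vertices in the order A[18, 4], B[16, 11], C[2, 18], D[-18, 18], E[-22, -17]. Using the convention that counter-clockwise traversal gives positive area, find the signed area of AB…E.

840

Σ = (134) + (266) + (360) + (702) + (218) = 1680
Signed area = Σ/2 = 840 (positive ⇒ counter-clockwise traversal).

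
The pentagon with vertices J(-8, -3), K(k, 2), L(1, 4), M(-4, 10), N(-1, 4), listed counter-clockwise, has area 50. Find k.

9

The doubled signed area Σ (x_i y_{i+1} − x_{i+1} y_i) is linear in k.
With k=0 it equals 37; the coefficient of k is 7 (from the two edges through K).
So 7·k + 37 = 2·50 = 100 ⇒ k = 9.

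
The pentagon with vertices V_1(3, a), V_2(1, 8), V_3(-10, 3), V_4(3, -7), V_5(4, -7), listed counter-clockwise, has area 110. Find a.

The doubled signed area Σ (x_i y_{i+1} − x_{i+1} y_i) is linear in a.
With a=0 it equals 196; the coefficient of a is 3 (from the two edges through V_1).
So 3·a + 196 = 2·110 = 220 ⇒ a = 8.

8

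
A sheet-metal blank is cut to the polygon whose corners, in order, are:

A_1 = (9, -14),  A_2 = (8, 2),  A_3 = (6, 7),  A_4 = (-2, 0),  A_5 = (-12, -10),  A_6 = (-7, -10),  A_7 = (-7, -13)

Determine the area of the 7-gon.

247

Apply the shoelace (surveyor's) formula: 2A = Σ (x_i·y_{i+1} − x_{i+1}·y_i), indices taken mod 7.
Σ = (130) + (44) + (14) + (20) + (50) + (21) + (215) = 494
Area = |Σ|/2 = 247.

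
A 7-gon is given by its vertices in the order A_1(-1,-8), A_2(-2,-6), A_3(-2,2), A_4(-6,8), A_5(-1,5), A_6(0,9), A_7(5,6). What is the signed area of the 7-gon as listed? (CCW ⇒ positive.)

Apply Gauss's area formula: 2A = Σ (x_i·y_{i+1} − x_{i+1}·y_i), indices taken mod 7.
Σ = (-10) + (-16) + (-4) + (-22) + (-9) + (-45) + (-34) = -140
Signed area = Σ/2 = -70 (negative ⇒ clockwise traversal).

-70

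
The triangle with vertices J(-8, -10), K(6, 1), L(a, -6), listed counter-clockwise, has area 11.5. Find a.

The doubled signed area Σ (x_i y_{i+1} − x_{i+1} y_i) is linear in a.
With a=0 it equals -32; the coefficient of a is -11 (from the two edges through L).
So -11·a + -32 = 2·11.5 = 23 ⇒ a = -5.

-5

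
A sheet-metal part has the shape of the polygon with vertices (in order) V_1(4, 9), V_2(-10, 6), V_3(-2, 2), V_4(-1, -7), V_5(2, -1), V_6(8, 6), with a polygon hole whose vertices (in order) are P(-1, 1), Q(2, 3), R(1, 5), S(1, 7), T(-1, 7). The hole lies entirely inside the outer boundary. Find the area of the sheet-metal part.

Outer boundary:
Apply the surveyor's formula: 2A = Σ (x_i·y_{i+1} − x_{i+1}·y_i), indices taken mod 6.
Cross-terms: 114, -8, 16, 15, 20, 48  ⇒  Σ = 205
Area = |Σ|/2 = 102.5.
Hole:
Apply the shoelace (surveyor's) formula: 2A = Σ (x_i·y_{i+1} − x_{i+1}·y_i), indices taken mod 5.
Σ = (-5) + (7) + (2) + (14) + (6) = 24
Area = |Σ|/2 = 12.
Net area = 102.5 − 12 = 90.5.

90.5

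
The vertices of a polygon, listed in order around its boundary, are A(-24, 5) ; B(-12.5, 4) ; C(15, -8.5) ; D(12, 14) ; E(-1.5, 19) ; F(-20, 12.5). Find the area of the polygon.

Cross-terms: -33.5, 46.25, 312, 249, 361.25, 200  ⇒  Σ = 1135
Area = |Σ|/2 = 567.5.

567.5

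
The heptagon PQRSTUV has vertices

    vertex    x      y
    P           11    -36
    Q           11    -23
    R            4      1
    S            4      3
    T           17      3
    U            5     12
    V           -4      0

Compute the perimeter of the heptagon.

|PQ| = √((0)² + (13)²) = √169 = 13
|QR| = √((-7)² + (24)²) = √625 = 25
|RS| = √((0)² + (2)²) = √4 = 2
|ST| = √((13)² + (0)²) = √169 = 13
|TU| = √((-12)² + (9)²) = √225 = 15
|UV| = √((-9)² + (-12)²) = √225 = 15
|VP| = √((15)² + (-36)²) = √1521 = 39
Perimeter = 13 + 25 + 2 + 13 + 15 + 15 + 39 = 122.

122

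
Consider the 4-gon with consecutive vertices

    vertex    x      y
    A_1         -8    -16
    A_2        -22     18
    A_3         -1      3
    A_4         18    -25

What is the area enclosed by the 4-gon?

Σ = (-496) + (-48) + (-29) + (-488) = -1061
Area = |Σ|/2 = 530.5.

530.5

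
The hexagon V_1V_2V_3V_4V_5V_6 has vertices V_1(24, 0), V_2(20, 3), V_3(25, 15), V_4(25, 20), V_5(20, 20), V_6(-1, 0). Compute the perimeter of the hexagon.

82

|V_1V_2| = √((-4)² + (3)²) = √25 = 5
|V_2V_3| = √((5)² + (12)²) = √169 = 13
|V_3V_4| = √((0)² + (5)²) = √25 = 5
|V_4V_5| = √((-5)² + (0)²) = √25 = 5
|V_5V_6| = √((-21)² + (-20)²) = √841 = 29
|V_6V_1| = √((25)² + (0)²) = √625 = 25
Perimeter = 5 + 13 + 5 + 5 + 29 + 25 = 82.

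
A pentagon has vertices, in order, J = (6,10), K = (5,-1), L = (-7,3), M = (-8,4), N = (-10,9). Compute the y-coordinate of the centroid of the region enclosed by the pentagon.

Apply the shoelace (surveyor's) formula. First the cross-terms c_i = x_i·y_{i+1} − x_{i+1}·y_i:
  -56, 8, -4, -32, -154  ⇒  2A = -238, A = -119.
Then Σ (y_i + y_{i+1})·c_i = -3858, so ȳ = -3858 / (6·(-119)) = 643/119.

643/119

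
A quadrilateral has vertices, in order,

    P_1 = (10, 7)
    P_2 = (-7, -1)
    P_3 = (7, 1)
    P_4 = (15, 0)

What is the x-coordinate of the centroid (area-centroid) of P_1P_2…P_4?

Apply Gauss's area formula. First the cross-terms c_i = x_i·y_{i+1} − x_{i+1}·y_i:
  39, 0, -15, 105  ⇒  2A = 129, A = 64.5.
Then Σ (x_i + x_{i+1})·c_i = 2412, so x̄ = 2412 / (6·64.5) = 268/43.

268/43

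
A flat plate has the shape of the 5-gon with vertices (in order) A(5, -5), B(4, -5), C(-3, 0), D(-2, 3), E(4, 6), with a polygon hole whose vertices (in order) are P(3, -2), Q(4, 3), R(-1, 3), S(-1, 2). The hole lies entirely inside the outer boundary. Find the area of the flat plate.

37

Outer boundary:
Cross-terms: -5, -15, -9, -24, -50  ⇒  Σ = -103
Area = |Σ|/2 = 51.5.
Hole:
Apply the surveyor's formula: 2A = Σ (x_i·y_{i+1} − x_{i+1}·y_i), indices taken mod 4.
Σ = (17) + (15) + (1) + (-4) = 29
Area = |Σ|/2 = 14.5.
Net area = 51.5 − 14.5 = 37.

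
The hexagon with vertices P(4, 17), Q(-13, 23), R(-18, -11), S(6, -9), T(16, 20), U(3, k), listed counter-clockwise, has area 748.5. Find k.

12

Write out the shoelace sum; only the two edges meeting at U involve k:
2·Area = [(16·k − 3·20) + (3·17 − 4·k)] + 1362
       = 12·k + 1353 = 1497
⇒ k = 12.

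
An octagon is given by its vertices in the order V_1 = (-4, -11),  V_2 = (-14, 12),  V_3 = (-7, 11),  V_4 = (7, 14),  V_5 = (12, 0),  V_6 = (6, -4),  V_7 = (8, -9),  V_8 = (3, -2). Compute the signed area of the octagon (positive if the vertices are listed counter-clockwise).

Apply the shoelace formula: 2A = Σ (x_i·y_{i+1} − x_{i+1}·y_i), indices taken mod 8.
Σ = (-202) + (-70) + (-175) + (-168) + (-48) + (-22) + (11) + (-41) = -715
Signed area = Σ/2 = -357.5 (negative ⇒ clockwise traversal).

-357.5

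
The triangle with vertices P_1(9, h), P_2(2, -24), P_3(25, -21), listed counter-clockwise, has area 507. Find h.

21

Write out the shoelace sum; only the two edges meeting at P_1 involve h:
2·Area = [(25·h − 9·(-21)) + (9·(-24) − 2·h)] + 558
       = 23·h + 531 = 1014
⇒ h = 21.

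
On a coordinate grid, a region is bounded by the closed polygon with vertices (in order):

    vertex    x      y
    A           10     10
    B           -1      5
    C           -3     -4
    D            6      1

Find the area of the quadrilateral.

75

A→B: (10)(5) − (-1)(10) = 60
B→C: (-1)(-4) − (-3)(5) = 19
C→D: (-3)(1) − (6)(-4) = 21
D→A: (6)(10) − (10)(1) = 50
Σ = 150
Area = |Σ|/2 = 75.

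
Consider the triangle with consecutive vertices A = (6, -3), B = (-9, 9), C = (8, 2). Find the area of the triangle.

49.5

Apply the shoelace (surveyor's) formula: 2A = Σ (x_i·y_{i+1} − x_{i+1}·y_i), indices taken mod 3.
Σ = (27) + (-90) + (-36) = -99
Area = |Σ|/2 = 49.5.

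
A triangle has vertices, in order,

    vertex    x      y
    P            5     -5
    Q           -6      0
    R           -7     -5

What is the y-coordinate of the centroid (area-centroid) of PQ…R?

-10/3

Apply the surveyor's formula. First the cross-terms c_i = x_i·y_{i+1} − x_{i+1}·y_i:
  -30, 30, 60  ⇒  2A = 60, A = 30.
Then Σ (y_i + y_{i+1})·c_i = -600, so ȳ = -600 / (6·30) = -10/3.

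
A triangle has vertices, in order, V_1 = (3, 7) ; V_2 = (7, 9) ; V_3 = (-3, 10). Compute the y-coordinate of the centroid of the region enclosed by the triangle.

Apply the shoelace (surveyor's) formula. First the cross-terms c_i = x_i·y_{i+1} − x_{i+1}·y_i:
  -22, 97, -51  ⇒  2A = 24, A = 12.
Then Σ (y_i + y_{i+1})·c_i = 624, so ȳ = 624 / (6·12) = 26/3.

26/3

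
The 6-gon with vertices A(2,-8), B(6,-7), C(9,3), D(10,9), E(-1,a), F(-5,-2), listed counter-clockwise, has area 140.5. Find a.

The doubled signed area Σ (x_i y_{i+1} − x_{i+1} y_i) is linear in a.
With a=0 it equals 221; the coefficient of a is 15 (from the two edges through E).
So 15·a + 221 = 2·140.5 = 281 ⇒ a = 4.

4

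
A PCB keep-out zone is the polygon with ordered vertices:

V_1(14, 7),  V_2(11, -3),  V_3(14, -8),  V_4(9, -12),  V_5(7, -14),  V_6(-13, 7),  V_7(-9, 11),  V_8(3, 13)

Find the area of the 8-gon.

Cross-terms: -119, -46, -96, -42, -133, -80, -150, -161  ⇒  Σ = -827
Area = |Σ|/2 = 413.5.

413.5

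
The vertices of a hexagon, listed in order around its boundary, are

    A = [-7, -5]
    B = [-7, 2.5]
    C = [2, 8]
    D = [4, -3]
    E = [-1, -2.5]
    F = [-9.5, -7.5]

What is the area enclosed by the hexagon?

Σ = (-52.5) + (-61) + (-38) + (-13) + (-16.25) + (-5) = -185.75
Area = |Σ|/2 = 92.875.

92.875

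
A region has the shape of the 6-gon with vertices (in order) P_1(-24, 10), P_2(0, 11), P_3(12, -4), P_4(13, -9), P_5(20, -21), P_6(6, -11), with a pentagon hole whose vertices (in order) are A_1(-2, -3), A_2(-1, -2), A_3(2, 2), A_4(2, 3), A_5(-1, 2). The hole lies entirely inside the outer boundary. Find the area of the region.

Outer boundary:
P_1→P_2: (-24)(11) − (0)(10) = -264
P_2→P_3: (0)(-4) − (12)(11) = -132
P_3→P_4: (12)(-9) − (13)(-4) = -56
P_4→P_5: (13)(-21) − (20)(-9) = -93
P_5→P_6: (20)(-11) − (6)(-21) = -94
P_6→P_1: (6)(10) − (-24)(-11) = -204
Σ = -843
Area = |Σ|/2 = 421.5.
Hole:
Σ = (1) + (2) + (2) + (7) + (7) = 19
Area = |Σ|/2 = 9.5.
Net area = 421.5 − 9.5 = 412.

412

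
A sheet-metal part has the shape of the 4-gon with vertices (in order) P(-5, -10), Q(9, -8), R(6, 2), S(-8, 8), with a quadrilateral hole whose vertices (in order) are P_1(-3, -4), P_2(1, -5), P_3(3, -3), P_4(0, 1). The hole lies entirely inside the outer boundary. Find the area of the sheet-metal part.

171.5

Outer boundary:
Apply the surveyor's formula: 2A = Σ (x_i·y_{i+1} − x_{i+1}·y_i), indices taken mod 4.
P→Q: (-5)(-8) − (9)(-10) = 130
Q→R: (9)(2) − (6)(-8) = 66
R→S: (6)(8) − (-8)(2) = 64
S→P: (-8)(-10) − (-5)(8) = 120
Σ = 380
Area = |Σ|/2 = 190.
Hole:
Apply the surveyor's formula: 2A = Σ (x_i·y_{i+1} − x_{i+1}·y_i), indices taken mod 4.
Cross-terms: 19, 12, 3, 3  ⇒  Σ = 37
Area = |Σ|/2 = 18.5.
Net area = 190 − 18.5 = 171.5.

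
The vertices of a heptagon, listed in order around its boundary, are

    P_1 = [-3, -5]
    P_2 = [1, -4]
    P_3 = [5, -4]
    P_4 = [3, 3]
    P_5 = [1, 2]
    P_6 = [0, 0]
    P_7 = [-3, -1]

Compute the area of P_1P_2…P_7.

Σ = (17) + (16) + (27) + (3) + (0) + (0) + (12) = 75
Area = |Σ|/2 = 37.5.

37.5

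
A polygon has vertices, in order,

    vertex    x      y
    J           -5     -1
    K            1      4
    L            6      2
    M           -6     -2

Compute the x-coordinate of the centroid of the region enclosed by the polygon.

Apply Gauss's area formula. First the cross-terms c_i = x_i·y_{i+1} − x_{i+1}·y_i:
  -19, -22, 0, -4  ⇒  2A = -45, A = -22.5.
Then Σ (x_i + x_{i+1})·c_i = -34, so x̄ = -34 / (6·(-22.5)) = 34/135.

34/135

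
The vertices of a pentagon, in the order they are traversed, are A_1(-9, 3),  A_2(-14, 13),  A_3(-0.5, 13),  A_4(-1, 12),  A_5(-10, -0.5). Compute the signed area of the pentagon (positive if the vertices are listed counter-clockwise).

Apply the shoelace (surveyor's) formula: 2A = Σ (x_i·y_{i+1} − x_{i+1}·y_i), indices taken mod 5.
Σ = (-75) + (-175.5) + (7) + (120.5) + (-34.5) = -157.5
Signed area = Σ/2 = -78.75 (negative ⇒ clockwise traversal).

-78.75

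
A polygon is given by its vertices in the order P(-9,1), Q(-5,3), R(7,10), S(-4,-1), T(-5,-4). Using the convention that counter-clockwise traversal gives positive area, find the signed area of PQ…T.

-45

Apply the surveyor's formula: 2A = Σ (x_i·y_{i+1} − x_{i+1}·y_i), indices taken mod 5.
P→Q: (-9)(3) − (-5)(1) = -22
Q→R: (-5)(10) − (7)(3) = -71
R→S: (7)(-1) − (-4)(10) = 33
S→T: (-4)(-4) − (-5)(-1) = 11
T→P: (-5)(1) − (-9)(-4) = -41
Σ = -90
Signed area = Σ/2 = -45 (negative ⇒ clockwise traversal).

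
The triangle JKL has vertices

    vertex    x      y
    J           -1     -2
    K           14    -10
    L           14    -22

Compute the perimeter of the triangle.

|JK| = √((15)² + (-8)²) = √289 = 17
|KL| = √((0)² + (-12)²) = √144 = 12
|LJ| = √((-15)² + (20)²) = √625 = 25
Perimeter = 17 + 12 + 25 = 54.

54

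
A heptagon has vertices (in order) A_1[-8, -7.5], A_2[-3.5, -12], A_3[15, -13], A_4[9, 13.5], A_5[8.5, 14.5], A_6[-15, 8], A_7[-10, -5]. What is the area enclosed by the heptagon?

Σ = (69.75) + (225.5) + (319.5) + (15.75) + (285.5) + (155) + (35) = 1106
Area = |Σ|/2 = 553.

553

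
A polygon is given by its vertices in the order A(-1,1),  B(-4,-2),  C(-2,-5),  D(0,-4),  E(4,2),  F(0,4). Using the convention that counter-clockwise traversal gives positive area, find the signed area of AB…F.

Σ = (6) + (16) + (8) + (16) + (16) + (4) = 66
Signed area = Σ/2 = 33 (positive ⇒ counter-clockwise traversal).

33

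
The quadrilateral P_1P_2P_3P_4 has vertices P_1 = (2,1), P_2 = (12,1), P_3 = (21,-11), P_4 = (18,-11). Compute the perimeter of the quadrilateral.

48

|P_1P_2| = √((10)² + (0)²) = √100 = 10
|P_2P_3| = √((9)² + (-12)²) = √225 = 15
|P_3P_4| = √((-3)² + (0)²) = √9 = 3
|P_4P_1| = √((-16)² + (12)²) = √400 = 20
Perimeter = 10 + 15 + 3 + 20 = 48.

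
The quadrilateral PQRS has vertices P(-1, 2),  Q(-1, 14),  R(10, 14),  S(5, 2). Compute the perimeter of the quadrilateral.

|PQ| = √((0)² + (12)²) = √144 = 12
|QR| = √((11)² + (0)²) = √121 = 11
|RS| = √((-5)² + (-12)²) = √169 = 13
|SP| = √((-6)² + (0)²) = √36 = 6
Perimeter = 12 + 11 + 13 + 6 = 42.

42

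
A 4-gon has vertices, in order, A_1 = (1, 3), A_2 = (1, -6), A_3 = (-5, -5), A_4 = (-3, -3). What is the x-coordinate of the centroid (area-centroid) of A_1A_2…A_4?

-67/75

Apply the shoelace formula. First the cross-terms c_i = x_i·y_{i+1} − x_{i+1}·y_i:
  -9, -35, 0, -6  ⇒  2A = -50, A = -25.
Then Σ (x_i + x_{i+1})·c_i = 134, so x̄ = 134 / (6·(-25)) = -67/75.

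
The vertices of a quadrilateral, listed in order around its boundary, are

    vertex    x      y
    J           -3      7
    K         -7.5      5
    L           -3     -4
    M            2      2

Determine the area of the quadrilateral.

52.25

Apply the shoelace formula: 2A = Σ (x_i·y_{i+1} − x_{i+1}·y_i), indices taken mod 4.
Σ = (37.5) + (45) + (2) + (20) = 104.5
Area = |Σ|/2 = 52.25.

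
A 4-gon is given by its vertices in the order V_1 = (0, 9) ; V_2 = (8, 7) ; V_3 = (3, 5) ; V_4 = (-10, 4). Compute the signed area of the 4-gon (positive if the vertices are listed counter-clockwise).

Apply the shoelace formula: 2A = Σ (x_i·y_{i+1} − x_{i+1}·y_i), indices taken mod 4.
Σ = (-72) + (19) + (62) + (-90) = -81
Signed area = Σ/2 = -40.5 (negative ⇒ clockwise traversal).

-40.5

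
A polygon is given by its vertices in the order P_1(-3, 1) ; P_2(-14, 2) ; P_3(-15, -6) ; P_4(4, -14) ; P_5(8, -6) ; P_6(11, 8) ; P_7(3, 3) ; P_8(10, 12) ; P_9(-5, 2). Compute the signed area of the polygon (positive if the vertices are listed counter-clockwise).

Apply the shoelace (surveyor's) formula: 2A = Σ (x_i·y_{i+1} − x_{i+1}·y_i), indices taken mod 9.
Cross-terms: 8, 114, 234, 88, 130, 9, 6, 80, 1  ⇒  Σ = 670
Signed area = Σ/2 = 335 (positive ⇒ counter-clockwise traversal).

335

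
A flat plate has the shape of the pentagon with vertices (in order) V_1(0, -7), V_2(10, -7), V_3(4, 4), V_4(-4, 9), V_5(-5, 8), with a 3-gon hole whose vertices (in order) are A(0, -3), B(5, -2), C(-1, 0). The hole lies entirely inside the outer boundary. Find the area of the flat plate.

111

Outer boundary:
Apply Gauss's area formula: 2A = Σ (x_i·y_{i+1} − x_{i+1}·y_i), indices taken mod 5.
Σ = (70) + (68) + (52) + (13) + (35) = 238
Area = |Σ|/2 = 119.
Hole:
Cross-terms: 15, -2, 3  ⇒  Σ = 16
Area = |Σ|/2 = 8.
Net area = 119 − 8 = 111.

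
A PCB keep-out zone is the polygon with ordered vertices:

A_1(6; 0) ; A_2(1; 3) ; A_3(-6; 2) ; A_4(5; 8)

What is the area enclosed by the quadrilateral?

Apply the shoelace formula: 2A = Σ (x_i·y_{i+1} − x_{i+1}·y_i), indices taken mod 4.
A_1→A_2: (6)(3) − (1)(0) = 18
A_2→A_3: (1)(2) − (-6)(3) = 20
A_3→A_4: (-6)(8) − (5)(2) = -58
A_4→A_1: (5)(0) − (6)(8) = -48
Σ = -68
Area = |Σ|/2 = 34.

34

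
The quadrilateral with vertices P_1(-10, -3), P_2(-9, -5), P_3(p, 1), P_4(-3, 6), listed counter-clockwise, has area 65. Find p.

Write out the shoelace sum; only the two edges meeting at P_3 involve p:
2·Area = [((-9)·1 − p·(-5)) + (p·6 − (-3)·1)] + 92
       = 11·p + 86 = 130
⇒ p = 4.

4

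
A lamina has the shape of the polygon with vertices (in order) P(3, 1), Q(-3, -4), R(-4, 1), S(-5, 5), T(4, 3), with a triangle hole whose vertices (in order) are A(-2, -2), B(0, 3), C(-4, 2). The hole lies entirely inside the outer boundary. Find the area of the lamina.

Outer boundary:
Apply the surveyor's formula: 2A = Σ (x_i·y_{i+1} − x_{i+1}·y_i), indices taken mod 5.
Cross-terms: -9, -19, -15, -35, -5  ⇒  Σ = -83
Area = |Σ|/2 = 41.5.
Hole:
Apply the shoelace formula: 2A = Σ (x_i·y_{i+1} − x_{i+1}·y_i), indices taken mod 3.
Σ = (-6) + (12) + (12) = 18
Area = |Σ|/2 = 9.
Net area = 41.5 − 9 = 32.5.

32.5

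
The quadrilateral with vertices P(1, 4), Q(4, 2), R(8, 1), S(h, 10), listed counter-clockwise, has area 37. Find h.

Write out the shoelace sum; only the two edges meeting at S involve h:
2·Area = [(8·10 − h·1) + (h·4 − 1·10)] + -26
       = 3·h + 44 = 74
⇒ h = 10.

10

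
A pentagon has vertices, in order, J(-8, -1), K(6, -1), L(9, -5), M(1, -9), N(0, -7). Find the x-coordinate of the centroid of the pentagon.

331/219

Apply the shoelace formula. First the cross-terms c_i = x_i·y_{i+1} − x_{i+1}·y_i:
  14, -21, -76, -7, -56  ⇒  2A = -146, A = -73.
Then Σ (x_i + x_{i+1})·c_i = -662, so x̄ = -662 / (6·(-73)) = 331/219.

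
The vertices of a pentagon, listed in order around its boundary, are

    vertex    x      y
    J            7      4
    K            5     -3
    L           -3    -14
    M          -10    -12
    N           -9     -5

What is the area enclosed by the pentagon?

Apply Gauss's area formula: 2A = Σ (x_i·y_{i+1} − x_{i+1}·y_i), indices taken mod 5.
Cross-terms: -41, -79, -104, -58, -1  ⇒  Σ = -283
Area = |Σ|/2 = 141.5.

141.5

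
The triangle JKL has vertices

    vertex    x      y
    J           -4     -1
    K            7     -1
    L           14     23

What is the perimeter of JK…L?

66

|JK| = √((11)² + (0)²) = √121 = 11
|KL| = √((7)² + (24)²) = √625 = 25
|LJ| = √((-18)² + (-24)²) = √900 = 30
Perimeter = 11 + 25 + 30 = 66.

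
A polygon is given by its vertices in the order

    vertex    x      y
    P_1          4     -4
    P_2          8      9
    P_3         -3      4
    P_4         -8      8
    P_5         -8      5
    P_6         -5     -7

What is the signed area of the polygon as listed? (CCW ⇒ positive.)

144

P_1→P_2: (4)(9) − (8)(-4) = 68
P_2→P_3: (8)(4) − (-3)(9) = 59
P_3→P_4: (-3)(8) − (-8)(4) = 8
P_4→P_5: (-8)(5) − (-8)(8) = 24
P_5→P_6: (-8)(-7) − (-5)(5) = 81
P_6→P_1: (-5)(-4) − (4)(-7) = 48
Σ = 288
Signed area = Σ/2 = 144 (positive ⇒ counter-clockwise traversal).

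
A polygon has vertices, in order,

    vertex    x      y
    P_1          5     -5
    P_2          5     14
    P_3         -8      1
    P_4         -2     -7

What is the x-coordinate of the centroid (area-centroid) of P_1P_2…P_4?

22/135

Apply the shoelace (surveyor's) formula. First the cross-terms c_i = x_i·y_{i+1} − x_{i+1}·y_i:
  95, 117, 58, 45  ⇒  2A = 315, A = 157.5.
Then Σ (x_i + x_{i+1})·c_i = 154, so x̄ = 154 / (6·157.5) = 22/135.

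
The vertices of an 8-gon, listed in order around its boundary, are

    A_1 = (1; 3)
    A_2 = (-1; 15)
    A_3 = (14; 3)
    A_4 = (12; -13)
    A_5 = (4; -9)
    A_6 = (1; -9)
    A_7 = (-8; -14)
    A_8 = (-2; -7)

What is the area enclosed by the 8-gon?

276.5

Cross-terms: 18, -213, -218, -56, -27, -86, 28, 1  ⇒  Σ = -553
Area = |Σ|/2 = 276.5.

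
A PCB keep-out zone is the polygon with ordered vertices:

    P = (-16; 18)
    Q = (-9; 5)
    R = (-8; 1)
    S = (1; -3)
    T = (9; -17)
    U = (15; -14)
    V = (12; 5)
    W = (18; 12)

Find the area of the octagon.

544

Σ = (82) + (31) + (23) + (10) + (129) + (243) + (54) + (516) = 1088
Area = |Σ|/2 = 544.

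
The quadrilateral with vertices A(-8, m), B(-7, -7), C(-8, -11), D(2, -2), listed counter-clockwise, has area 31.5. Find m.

The doubled signed area Σ (x_i y_{i+1} − x_{i+1} y_i) is linear in m.
With m=0 it equals 99; the coefficient of m is 9 (from the two edges through A).
So 9·m + 99 = 2·31.5 = 63 ⇒ m = -4.

-4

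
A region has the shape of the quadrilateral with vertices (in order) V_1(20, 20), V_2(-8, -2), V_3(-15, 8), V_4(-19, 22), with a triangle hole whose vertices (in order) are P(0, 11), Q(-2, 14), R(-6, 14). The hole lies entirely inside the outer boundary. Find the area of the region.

480

Outer boundary:
Apply Gauss's area formula: 2A = Σ (x_i·y_{i+1} − x_{i+1}·y_i), indices taken mod 4.
Σ = (120) + (-94) + (-178) + (-820) = -972
Area = |Σ|/2 = 486.
Hole:
Σ = (22) + (56) + (-66) = 12
Area = |Σ|/2 = 6.
Net area = 486 − 6 = 480.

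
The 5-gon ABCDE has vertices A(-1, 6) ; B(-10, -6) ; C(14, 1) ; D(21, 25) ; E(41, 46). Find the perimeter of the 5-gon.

152

|AB| = √((-9)² + (-12)²) = √225 = 15
|BC| = √((24)² + (7)²) = √625 = 25
|CD| = √((7)² + (24)²) = √625 = 25
|DE| = √((20)² + (21)²) = √841 = 29
|EA| = √((-42)² + (-40)²) = √3364 = 58
Perimeter = 15 + 25 + 25 + 29 + 58 = 152.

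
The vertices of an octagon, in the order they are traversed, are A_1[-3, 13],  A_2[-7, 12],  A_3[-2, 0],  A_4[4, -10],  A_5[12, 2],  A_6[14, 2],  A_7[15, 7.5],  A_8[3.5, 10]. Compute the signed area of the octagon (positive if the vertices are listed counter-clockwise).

248.625

Apply the surveyor's formula: 2A = Σ (x_i·y_{i+1} − x_{i+1}·y_i), indices taken mod 8.
A_1→A_2: (-3)(12) − (-7)(13) = 55
A_2→A_3: (-7)(0) − (-2)(12) = 24
A_3→A_4: (-2)(-10) − (4)(0) = 20
A_4→A_5: (4)(2) − (12)(-10) = 128
A_5→A_6: (12)(2) − (14)(2) = -4
A_6→A_7: (14)(7.5) − (15)(2) = 75
A_7→A_8: (15)(10) − (3.5)(7.5) = 123.75
A_8→A_1: (3.5)(13) − (-3)(10) = 75.5
Σ = 497.25
Signed area = Σ/2 = 248.625 (positive ⇒ counter-clockwise traversal).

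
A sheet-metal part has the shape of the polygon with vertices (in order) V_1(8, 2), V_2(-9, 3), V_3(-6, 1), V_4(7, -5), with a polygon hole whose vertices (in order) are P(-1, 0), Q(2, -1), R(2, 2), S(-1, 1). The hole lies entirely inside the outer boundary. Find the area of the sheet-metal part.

Outer boundary:
Apply the shoelace formula: 2A = Σ (x_i·y_{i+1} − x_{i+1}·y_i), indices taken mod 4.
Σ = (42) + (9) + (23) + (54) = 128
Area = |Σ|/2 = 64.
Hole:
Apply the surveyor's formula: 2A = Σ (x_i·y_{i+1} − x_{i+1}·y_i), indices taken mod 4.
P→Q: (-1)(-1) − (2)(0) = 1
Q→R: (2)(2) − (2)(-1) = 6
R→S: (2)(1) − (-1)(2) = 4
S→P: (-1)(0) − (-1)(1) = 1
Σ = 12
Area = |Σ|/2 = 6.
Net area = 64 − 6 = 58.

58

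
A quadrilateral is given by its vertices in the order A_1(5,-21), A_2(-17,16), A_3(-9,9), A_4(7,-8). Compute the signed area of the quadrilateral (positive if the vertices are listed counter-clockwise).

-192

Cross-terms: -277, -9, 9, -107  ⇒  Σ = -384
Signed area = Σ/2 = -192 (negative ⇒ clockwise traversal).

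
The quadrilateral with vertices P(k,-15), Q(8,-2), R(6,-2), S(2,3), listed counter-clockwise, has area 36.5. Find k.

7

Write out the shoelace sum; only the two edges meeting at P involve k:
2·Area = [(2·(-15) − k·3) + (k·(-2) − 8·(-15))] + 18
       = -5·k + 108 = 73
⇒ k = 7.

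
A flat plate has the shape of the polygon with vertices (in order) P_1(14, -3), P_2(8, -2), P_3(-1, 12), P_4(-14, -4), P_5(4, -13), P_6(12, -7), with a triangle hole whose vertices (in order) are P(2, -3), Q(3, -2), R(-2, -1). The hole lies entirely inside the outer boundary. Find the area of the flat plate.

322

Outer boundary:
P_1→P_2: (14)(-2) − (8)(-3) = -4
P_2→P_3: (8)(12) − (-1)(-2) = 94
P_3→P_4: (-1)(-4) − (-14)(12) = 172
P_4→P_5: (-14)(-13) − (4)(-4) = 198
P_5→P_6: (4)(-7) − (12)(-13) = 128
P_6→P_1: (12)(-3) − (14)(-7) = 62
Σ = 650
Area = |Σ|/2 = 325.
Hole:
Apply Gauss's area formula: 2A = Σ (x_i·y_{i+1} − x_{i+1}·y_i), indices taken mod 3.
Cross-terms: 5, -7, 8  ⇒  Σ = 6
Area = |Σ|/2 = 3.
Net area = 325 − 3 = 322.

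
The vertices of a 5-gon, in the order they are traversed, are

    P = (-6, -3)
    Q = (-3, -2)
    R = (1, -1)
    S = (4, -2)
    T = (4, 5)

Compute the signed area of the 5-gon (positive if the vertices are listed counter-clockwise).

28

Σ = (3) + (5) + (2) + (28) + (18) = 56
Signed area = Σ/2 = 28 (positive ⇒ counter-clockwise traversal).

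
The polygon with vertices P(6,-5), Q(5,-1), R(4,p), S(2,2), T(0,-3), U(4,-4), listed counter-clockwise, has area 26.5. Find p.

4

The doubled signed area Σ (x_i y_{i+1} − x_{i+1} y_i) is linear in p.
With p=0 it equals 41; the coefficient of p is 3 (from the two edges through R).
So 3·p + 41 = 2·26.5 = 53 ⇒ p = 4.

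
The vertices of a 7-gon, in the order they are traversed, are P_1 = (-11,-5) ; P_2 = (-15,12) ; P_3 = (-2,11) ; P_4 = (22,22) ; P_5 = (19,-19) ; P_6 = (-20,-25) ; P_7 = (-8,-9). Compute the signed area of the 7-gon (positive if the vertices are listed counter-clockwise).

Σ = (-207) + (-141) + (-286) + (-836) + (-855) + (-20) + (-59) = -2404
Signed area = Σ/2 = -1202 (negative ⇒ clockwise traversal).

-1202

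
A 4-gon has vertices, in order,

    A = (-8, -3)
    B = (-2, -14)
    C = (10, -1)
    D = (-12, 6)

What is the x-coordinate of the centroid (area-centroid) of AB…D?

-85/57

Apply Gauss's area formula. First the cross-terms c_i = x_i·y_{i+1} − x_{i+1}·y_i:
  106, 142, 48, 84  ⇒  2A = 380, A = 190.
Then Σ (x_i + x_{i+1})·c_i = -1700, so x̄ = -1700 / (6·190) = -85/57.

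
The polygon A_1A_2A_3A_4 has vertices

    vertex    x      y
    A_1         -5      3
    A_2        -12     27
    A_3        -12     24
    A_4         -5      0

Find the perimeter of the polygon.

|A_1A_2| = √((-7)² + (24)²) = √625 = 25
|A_2A_3| = √((0)² + (-3)²) = √9 = 3
|A_3A_4| = √((7)² + (-24)²) = √625 = 25
|A_4A_1| = √((0)² + (3)²) = √9 = 3
Perimeter = 25 + 3 + 25 + 3 = 56.

56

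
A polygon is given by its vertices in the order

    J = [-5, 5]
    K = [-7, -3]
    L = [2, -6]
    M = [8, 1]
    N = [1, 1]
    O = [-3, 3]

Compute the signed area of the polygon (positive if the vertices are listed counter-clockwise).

80.5

J→K: (-5)(-3) − (-7)(5) = 50
K→L: (-7)(-6) − (2)(-3) = 48
L→M: (2)(1) − (8)(-6) = 50
M→N: (8)(1) − (1)(1) = 7
N→O: (1)(3) − (-3)(1) = 6
O→J: (-3)(5) − (-5)(3) = 0
Σ = 161
Signed area = Σ/2 = 80.5 (positive ⇒ counter-clockwise traversal).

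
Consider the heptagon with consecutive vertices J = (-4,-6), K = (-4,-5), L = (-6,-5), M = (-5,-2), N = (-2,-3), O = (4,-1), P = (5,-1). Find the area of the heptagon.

17.5

Apply the shoelace (surveyor's) formula: 2A = Σ (x_i·y_{i+1} − x_{i+1}·y_i), indices taken mod 7.
Cross-terms: -4, -10, -13, 11, 14, 1, -34  ⇒  Σ = -35
Area = |Σ|/2 = 17.5.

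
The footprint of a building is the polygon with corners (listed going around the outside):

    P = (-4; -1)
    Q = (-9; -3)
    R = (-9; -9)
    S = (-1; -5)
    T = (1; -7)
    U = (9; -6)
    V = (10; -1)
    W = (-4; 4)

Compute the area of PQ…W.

Apply the surveyor's formula: 2A = Σ (x_i·y_{i+1} − x_{i+1}·y_i), indices taken mod 8.
Σ = (3) + (54) + (36) + (12) + (57) + (51) + (36) + (20) = 269
Area = |Σ|/2 = 134.5.

134.5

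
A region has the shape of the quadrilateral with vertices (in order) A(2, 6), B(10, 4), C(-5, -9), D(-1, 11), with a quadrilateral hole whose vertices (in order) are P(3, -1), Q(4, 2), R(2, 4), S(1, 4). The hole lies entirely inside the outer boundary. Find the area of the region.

100.5

Outer boundary:
Apply the shoelace (surveyor's) formula: 2A = Σ (x_i·y_{i+1} − x_{i+1}·y_i), indices taken mod 4.
A→B: (2)(4) − (10)(6) = -52
B→C: (10)(-9) − (-5)(4) = -70
C→D: (-5)(11) − (-1)(-9) = -64
D→A: (-1)(6) − (2)(11) = -28
Σ = -214
Area = |Σ|/2 = 107.
Hole:
Apply the surveyor's formula: 2A = Σ (x_i·y_{i+1} − x_{i+1}·y_i), indices taken mod 4.
Cross-terms: 10, 12, 4, -13  ⇒  Σ = 13
Area = |Σ|/2 = 6.5.
Net area = 107 − 6.5 = 100.5.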